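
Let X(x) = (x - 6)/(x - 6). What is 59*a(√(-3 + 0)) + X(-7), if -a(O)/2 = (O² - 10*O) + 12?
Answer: -1061 + 1180*I*√3 ≈ -1061.0 + 2043.8*I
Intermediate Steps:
X(x) = 1 (X(x) = (-6 + x)/(-6 + x) = 1)
a(O) = -24 - 2*O² + 20*O (a(O) = -2*((O² - 10*O) + 12) = -2*(12 + O² - 10*O) = -24 - 2*O² + 20*O)
59*a(√(-3 + 0)) + X(-7) = 59*(-24 - 2*(√(-3 + 0))² + 20*√(-3 + 0)) + 1 = 59*(-24 - 2*(√(-3))² + 20*√(-3)) + 1 = 59*(-24 - 2*(I*√3)² + 20*(I*√3)) + 1 = 59*(-24 - 2*(-3) + 20*I*√3) + 1 = 59*(-24 + 6 + 20*I*√3) + 1 = 59*(-18 + 20*I*√3) + 1 = (-1062 + 1180*I*√3) + 1 = -1061 + 1180*I*√3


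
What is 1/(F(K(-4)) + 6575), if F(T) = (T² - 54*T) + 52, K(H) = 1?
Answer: 1/6574 ≈ 0.00015211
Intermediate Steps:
F(T) = 52 + T² - 54*T
1/(F(K(-4)) + 6575) = 1/((52 + 1² - 54*1) + 6575) = 1/((52 + 1 - 54) + 6575) = 1/(-1 + 6575) = 1/6574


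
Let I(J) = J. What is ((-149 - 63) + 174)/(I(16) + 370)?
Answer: -19/193 ≈ -0.098446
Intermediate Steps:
((-149 - 63) + 174)/(I(16) + 370) = ((-149 - 63) + 174)/(16 + 370) = (-212 + 174)/386 = -38*1/386 = -19/193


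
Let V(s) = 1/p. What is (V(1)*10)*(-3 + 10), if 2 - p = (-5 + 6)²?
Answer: 70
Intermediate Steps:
p = 1 (p = 2 - (-5 + 6)² = 2 - 1*1² = 2 - 1*1 = 2 - 1 = 1)
V(s) = 1 (V(s) = 1/1 = 1)
(V(1)*10)*(-3 + 10) = (1*10)*(-3 + 10) = 10*7 = 70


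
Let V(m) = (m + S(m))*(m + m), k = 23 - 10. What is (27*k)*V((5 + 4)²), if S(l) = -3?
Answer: 4435236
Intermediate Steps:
k = 13
V(m) = 2*m*(-3 + m) (V(m) = (m - 3)*(m + m) = (-3 + m)*(2*m) = 2*m*(-3 + m))
(27*k)*V((5 + 4)²) = (27*13)*(2*(5 + 4)²*(-3 + (5 + 4)²)) = 351*(2*9²*(-3 + 9²)) = 351*(2*81*(-3 + 81)) = 351*(2*81*78) = 351*12636 = 4435236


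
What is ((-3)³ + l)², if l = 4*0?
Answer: 729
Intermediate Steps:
l = 0
((-3)³ + l)² = ((-3)³ + 0)² = (-27 + 0)² = (-27)² = 729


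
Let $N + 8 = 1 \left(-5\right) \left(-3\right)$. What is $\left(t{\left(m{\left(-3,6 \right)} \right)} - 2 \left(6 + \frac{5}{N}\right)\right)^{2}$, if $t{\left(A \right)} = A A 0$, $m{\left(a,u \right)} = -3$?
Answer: $\frac{8836}{49} \approx 180.33$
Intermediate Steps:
$N = 7$ ($N = -8 + 1 \left(-5\right) \left(-3\right) = -8 - -15 = -8 + 15 = 7$)
$t{\left(A \right)} = 0$ ($t{\left(A \right)} = A^{2} \cdot 0 = 0$)
$\left(t{\left(m{\left(-3,6 \right)} \right)} - 2 \left(6 + \frac{5}{N}\right)\right)^{2} = \left(0 - 2 \left(6 + \frac{5}{7}\right)\right)^{2} = \left(0 - \frac{94}{7}\right)^{2} = \left(- \frac{94}{7}\right)^{2} = \frac{8836}{49}$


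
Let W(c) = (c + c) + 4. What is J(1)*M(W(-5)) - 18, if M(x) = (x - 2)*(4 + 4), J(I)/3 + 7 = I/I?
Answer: 1134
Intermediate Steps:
W(c) = 4 + 2*c (W(c) = 2*c + 4 = 4 + 2*c)
J(I) = -18 (J(I) = -21 + 3*(I/I) = -21 + 3*1 = -21 + 3 = -18)
M(x) = -16 + 8*x (M(x) = (-2 + x)*8 = -16 + 8*x)
J(1)*M(W(-5)) - 18 = -18*(-16 + 8*(4 + 2*(-5))) - 18 = -18*(-16 + 8*(4 - 10)) - 18 = -18*(-16 + 8*(-6)) - 18 = -18*(-16 - 48) - 18 = -18*(-64) - 18 = 1152 - 18 = 1134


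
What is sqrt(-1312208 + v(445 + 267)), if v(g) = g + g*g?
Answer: 2*I*sqrt(201138) ≈ 896.97*I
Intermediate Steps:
v(g) = g + g**2
sqrt(-1312208 + v(445 + 267)) = sqrt(-1312208 + (445 + 267)*(1 + (445 + 267))) = sqrt(-1312208 + 712*(1 + 712)) = sqrt(-1312208 + 712*713) = sqrt(-1312208 + 507656) = sqrt(-804552) = 2*I*sqrt(201138)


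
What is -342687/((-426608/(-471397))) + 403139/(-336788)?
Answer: -13601363089533211/35919113776 ≈ -3.7867e+5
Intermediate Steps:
-342687/((-426608/(-471397))) + 403139/(-336788) = -342687/((-426608*(-1/471397))) + 403139*(-1/336788) = -342687/426608/471397 - 403139/336788 = -342687*471397/426608 - 403139/336788 = -161541623739/426608 - 403139/336788 = -13601363089533211/35919113776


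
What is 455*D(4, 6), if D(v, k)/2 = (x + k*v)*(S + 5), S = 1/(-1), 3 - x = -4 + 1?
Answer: 109200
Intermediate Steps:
x = 6 (x = 3 - (-4 + 1) = 3 - 1*(-3) = 3 + 3 = 6)
S = -1 (S = 1*(-1) = -1)
D(v, k) = 48 + 8*k*v (D(v, k) = 2*((6 + k*v)*(-1 + 5)) = 2*((6 + k*v)*4) = 2*(24 + 4*k*v) = 48 + 8*k*v)
455*D(4, 6) = 455*(48 + 8*6*4) = 455*(48 + 192) = 455*240 = 109200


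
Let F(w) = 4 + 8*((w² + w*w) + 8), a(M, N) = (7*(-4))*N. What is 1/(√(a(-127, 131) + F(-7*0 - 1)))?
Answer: -I*√14/224 ≈ -0.016704*I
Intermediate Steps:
a(M, N) = -28*N
F(w) = 68 + 16*w² (F(w) = 4 + 8*((w² + w²) + 8) = 4 + 8*(2*w² + 8) = 4 + 8*(8 + 2*w²) = 4 + (64 + 16*w²) = 68 + 16*w²)
1/(√(a(-127, 131) + F(-7*0 - 1))) = 1/(√(-28*131 + (68 + 16*(-7*0 - 1)²))) = 1/(√(-3668 + (68 + 16*(0 - 1)²))) = 1/(√(-3668 + (68 + 16*(-1)²))) = 1/(√(-3668 + (68 + 16*1))) = 1/(√(-3668 + (68 + 16))) = 1/(√(-3668 + 84)) = 1/(√(-3584)) = 1/(16*I*√14) = -I*√14/224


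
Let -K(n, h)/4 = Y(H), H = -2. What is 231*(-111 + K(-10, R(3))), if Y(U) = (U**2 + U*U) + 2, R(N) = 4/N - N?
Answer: -34881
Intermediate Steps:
R(N) = -N + 4/N
Y(U) = 2 + 2*U**2 (Y(U) = (U**2 + U**2) + 2 = 2*U**2 + 2 = 2 + 2*U**2)
K(n, h) = -40 (K(n, h) = -4*(2 + 2*(-2)**2) = -4*(2 + 2*4) = -4*(2 + 8) = -4*10 = -40)
231*(-111 + K(-10, R(3))) = 231*(-111 - 40) = 231*(-151) = -34881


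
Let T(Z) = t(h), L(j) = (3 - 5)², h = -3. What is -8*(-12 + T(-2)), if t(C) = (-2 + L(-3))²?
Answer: 64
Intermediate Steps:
L(j) = 4 (L(j) = (-2)² = 4)
t(C) = 4 (t(C) = (-2 + 4)² = 2² = 4)
T(Z) = 4
-8*(-12 + T(-2)) = -8*(-12 + 4) = -8*(-8) = 64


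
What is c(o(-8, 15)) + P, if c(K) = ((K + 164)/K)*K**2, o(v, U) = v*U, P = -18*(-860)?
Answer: 10200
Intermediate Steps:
P = 15480
o(v, U) = U*v
c(K) = K*(164 + K) (c(K) = ((164 + K)/K)*K**2 = K*(164 + K))
c(o(-8, 15)) + P = (15*(-8))*(164 + 15*(-8)) + 15480 = -120*(164 - 120) + 15480 = -120*44 + 15480 = -5280 + 15480 = 10200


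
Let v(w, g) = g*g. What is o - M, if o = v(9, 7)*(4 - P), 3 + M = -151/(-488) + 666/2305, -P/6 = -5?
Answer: -1430344703/1124840 ≈ -1271.6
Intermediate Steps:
P = 30 (P = -6*(-5) = 30)
v(w, g) = g²
M = -2701457/1124840 (M = -3 + (-151/(-488) + 666/2305) = -3 + (-151*(-1/488) + 666*(1/2305)) = -3 + (151/488 + 666/2305) = -3 + 673063/1124840 = -2701457/1124840 ≈ -2.4016)
o = -1274 (o = 7²*(4 - 1*30) = 49*(4 - 30) = 49*(-26) = -1274)
o - M = -1274 - 1*(-2701457/1124840) = -1274 + 2701457/1124840 = -1430344703/1124840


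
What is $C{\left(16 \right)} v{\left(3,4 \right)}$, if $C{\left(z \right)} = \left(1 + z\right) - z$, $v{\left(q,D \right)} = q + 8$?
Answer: $11$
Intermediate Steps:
$v{\left(q,D \right)} = 8 + q$
$C{\left(z \right)} = 1$
$C{\left(16 \right)} v{\left(3,4 \right)} = 1 \left(8 + 3\right) = 1 \cdot 11 = 11$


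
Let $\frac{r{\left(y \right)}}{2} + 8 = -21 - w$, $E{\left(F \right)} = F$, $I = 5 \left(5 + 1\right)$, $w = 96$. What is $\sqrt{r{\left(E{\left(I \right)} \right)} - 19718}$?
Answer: $16 i \sqrt{78} \approx 141.31 i$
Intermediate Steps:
$I = 30$ ($I = 5 \cdot 6 = 30$)
$r{\left(y \right)} = -250$ ($r{\left(y \right)} = -16 + 2 \left(-21 - 96\right) = -16 + 2 \left(-117\right) = -16 - 234 = -250$)
$\sqrt{r{\left(E{\left(I \right)} \right)} - 19718} = \sqrt{-250 - 19718} = \sqrt{-19968} = 16 i \sqrt{78}$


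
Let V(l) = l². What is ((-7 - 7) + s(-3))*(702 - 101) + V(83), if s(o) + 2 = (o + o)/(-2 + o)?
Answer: -10029/5 ≈ -2005.8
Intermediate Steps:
s(o) = -2 + 2*o/(-2 + o) (s(o) = -2 + (o + o)/(-2 + o) = -2 + (2*o)/(-2 + o) = -2 + 2*o/(-2 + o))
((-7 - 7) + s(-3))*(702 - 101) + V(83) = ((-7 - 7) + 4/(-2 - 3))*(702 - 101) + 83² = (-14 + 4/(-5))*601 + 6889 = (-14 + 4*(-⅕))*601 + 6889 = (-14 - ⅘)*601 + 6889 = -74/5*601 + 6889 = -44474/5 + 6889 = -10029/5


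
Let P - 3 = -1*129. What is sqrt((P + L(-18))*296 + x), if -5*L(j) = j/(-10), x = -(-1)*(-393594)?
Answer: I*sqrt(10774914)/5 ≈ 656.5*I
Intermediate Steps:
P = -126 (P = 3 - 1*129 = 3 - 129 = -126)
x = -393594 (x = -1*393594 = -393594)
L(j) = j/50 (L(j) = -j/(5*(-10)) = -j*(-1)/(5*10) = -(-1)*j/50 = j/50)
sqrt((P + L(-18))*296 + x) = sqrt((-126 + (1/50)*(-18))*296 - 393594) = sqrt((-126 - 9/25)*296 - 393594) = sqrt(-3159/25*296 - 393594) = sqrt(-935064/25 - 393594) = sqrt(-10774914/25) = I*sqrt(10774914)/5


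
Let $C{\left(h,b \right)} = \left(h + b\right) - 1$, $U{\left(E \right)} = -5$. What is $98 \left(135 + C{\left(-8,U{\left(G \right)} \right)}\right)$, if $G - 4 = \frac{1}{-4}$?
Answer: $11858$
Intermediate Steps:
$G = \frac{15}{4}$ ($G = 4 + \frac{1}{-4} = 4 - \frac{1}{4} = \frac{15}{4} \approx 3.75$)
$C{\left(h,b \right)} = -1 + b + h$ ($C{\left(h,b \right)} = \left(b + h\right) - 1 = -1 + b + h$)
$98 \left(135 + C{\left(-8,U{\left(G \right)} \right)}\right) = 98 \left(135 - 14\right) = 98 \cdot 121 = 11858$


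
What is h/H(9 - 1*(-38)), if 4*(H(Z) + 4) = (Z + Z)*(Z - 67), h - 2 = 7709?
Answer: -7711/474 ≈ -16.268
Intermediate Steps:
h = 7711 (h = 2 + 7709 = 7711)
H(Z) = -4 + Z*(-67 + Z)/2 (H(Z) = -4 + ((Z + Z)*(Z - 67))/4 = -4 + ((2*Z)*(-67 + Z))/4 = -4 + (2*Z*(-67 + Z))/4 = -4 + Z*(-67 + Z)/2)
h/H(9 - 1*(-38)) = 7711/(-4 + (9 - 1*(-38))²/2 - 67*(9 - 1*(-38))/2) = 7711/(-4 + (9 + 38)²/2 - 67*(9 + 38)/2) = 7711/(-4 + (½)*47² - 67/2*47) = 7711/(-4 + (½)*2209 - 3149/2) = 7711/(-4 + 2209/2 - 3149/2) = 7711/(-474) = 7711*(-1/474) = -7711/474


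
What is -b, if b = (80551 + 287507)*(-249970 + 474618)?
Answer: -82683493584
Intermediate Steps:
b = 82683493584 (b = 368058*224648 = 82683493584)
-b = -1*82683493584 = -82683493584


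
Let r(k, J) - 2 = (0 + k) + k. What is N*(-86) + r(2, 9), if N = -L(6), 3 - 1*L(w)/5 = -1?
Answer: 1726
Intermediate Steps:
L(w) = 20 (L(w) = 15 - 5*(-1) = 15 + 5 = 20)
r(k, J) = 2 + 2*k (r(k, J) = 2 + ((0 + k) + k) = 2 + (k + k) = 2 + 2*k)
N = -20 (N = -1*20 = -20)
N*(-86) + r(2, 9) = -20*(-86) + (2 + 2*2) = 1720 + (2 + 4) = 1720 + 6 = 1726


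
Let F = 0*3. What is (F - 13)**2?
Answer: 169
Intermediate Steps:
F = 0
(F - 13)**2 = (0 - 13)**2 = (-13)**2 = 169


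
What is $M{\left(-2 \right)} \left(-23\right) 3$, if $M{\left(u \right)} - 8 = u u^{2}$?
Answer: $0$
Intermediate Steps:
$M{\left(u \right)} = 8 + u^{3}$ ($M{\left(u \right)} = 8 + u u^{2} = 8 + u^{3}$)
$M{\left(-2 \right)} \left(-23\right) 3 = \left(8 + \left(-2\right)^{3}\right) \left(-23\right) 3 = \left(8 - 8\right) \left(-23\right) 3 = 0 \left(-23\right) 3 = 0 \cdot 3 = 0$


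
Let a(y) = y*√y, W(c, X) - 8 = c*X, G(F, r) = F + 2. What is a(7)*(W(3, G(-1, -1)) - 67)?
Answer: -392*√7 ≈ -1037.1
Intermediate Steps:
G(F, r) = 2 + F
W(c, X) = 8 + X*c (W(c, X) = 8 + c*X = 8 + X*c)
a(y) = y^(3/2)
a(7)*(W(3, G(-1, -1)) - 67) = 7^(3/2)*((8 + (2 - 1)*3) - 67) = (7*√7)*((8 + 1*3) - 67) = (7*√7)*((8 + 3) - 67) = (7*√7)*(11 - 67) = (7*√7)*(-56) = -392*√7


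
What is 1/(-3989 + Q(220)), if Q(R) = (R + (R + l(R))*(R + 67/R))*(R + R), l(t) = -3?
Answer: 1/21127489 ≈ 4.7332e-8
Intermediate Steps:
Q(R) = 2*R*(R + (-3 + R)*(R + 67/R)) (Q(R) = (R + (R - 3)*(R + 67/R))*(R + R) = (R + (-3 + R)*(R + 67/R))*(2*R) = 2*R*(R + (-3 + R)*(R + 67/R)))
1/(-3989 + Q(220)) = 1/(-3989 + (-402 - 4*220² + 2*220³ + 134*220)) = 1/(-3989 + (-402 - 4*48400 + 2*10648000 + 29480)) = 1/(-3989 + (-402 - 193600 + 21296000 + 29480)) = 1/(-3989 + 21131478) = 1/21127489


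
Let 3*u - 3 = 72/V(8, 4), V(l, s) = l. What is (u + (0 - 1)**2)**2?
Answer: 25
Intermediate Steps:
u = 4 (u = 1 + (72/8)/3 = 1 + (72*(1/8))/3 = 1 + (1/3)*9 = 1 + 3 = 4)
(u + (0 - 1)**2)**2 = (4 + (0 - 1)**2)**2 = (4 + (-1)**2)**2 = (4 + 1)**2 = 5**2 = 25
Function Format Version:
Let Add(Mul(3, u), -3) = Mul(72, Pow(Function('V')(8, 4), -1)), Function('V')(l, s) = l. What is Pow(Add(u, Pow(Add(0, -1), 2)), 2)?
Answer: 25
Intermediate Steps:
u = 4 (u = Add(1, Mul(Rational(1, 3), Mul(72, Pow(8, -1)))) = Add(1, Mul(Rational(1, 3), Mul(72, Rational(1, 8)))) = Add(1, Mul(Rational(1, 3), 9)) = Add(1, 3) = 4)
Pow(Add(u, Pow(Add(0, -1), 2)), 2) = Pow(Add(4, Pow(Add(0, -1), 2)), 2) = Pow(Add(4, Pow(-1, 2)), 2) = Pow(Add(4, 1), 2) = Pow(5, 2) = 25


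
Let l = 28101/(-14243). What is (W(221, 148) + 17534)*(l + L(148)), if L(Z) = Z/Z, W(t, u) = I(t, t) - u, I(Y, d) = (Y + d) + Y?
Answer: -250123042/14243 ≈ -17561.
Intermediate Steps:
I(Y, d) = d + 2*Y
W(t, u) = -u + 3*t (W(t, u) = (t + 2*t) - u = 3*t - u = -u + 3*t)
L(Z) = 1
l = -28101/14243 (l = 28101*(-1/14243) = -28101/14243 ≈ -1.9730)
(W(221, 148) + 17534)*(l + L(148)) = ((-1*148 + 3*221) + 17534)*(-28101/14243 + 1) = ((-148 + 663) + 17534)*(-13858/14243) = (515 + 17534)*(-13858/14243) = 18049*(-13858/14243) = -250123042/14243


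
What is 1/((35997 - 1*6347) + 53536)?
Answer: 1/83186 ≈ 1.2021e-5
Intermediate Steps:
1/((35997 - 1*6347) + 53536) = 1/((35997 - 6347) + 53536) = 1/(29650 + 53536) = 1/83186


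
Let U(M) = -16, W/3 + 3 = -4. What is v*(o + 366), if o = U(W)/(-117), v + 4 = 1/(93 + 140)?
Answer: -39882178/27261 ≈ -1463.0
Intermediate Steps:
W = -21 (W = -9 + 3*(-4) = -9 - 12 = -21)
v = -931/233 (v = -4 + 1/(93 + 140) = -4 + 1/233 = -931/233 ≈ -3.9957)
o = 16/117 (o = -16/(-117) = -16*(-1/117) = 16/117 ≈ 0.13675)
v*(o + 366) = -931*(16/117 + 366)/233 = -931/233*42838/117 = -39882178/27261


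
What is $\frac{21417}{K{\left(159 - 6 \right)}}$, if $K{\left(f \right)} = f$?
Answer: $\frac{7139}{51} \approx 139.98$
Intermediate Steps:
$\frac{21417}{K{\left(159 - 6 \right)}} = \frac{21417}{159 - 6} = \frac{21417}{153} = 21417 \cdot \frac{1}{153} = \frac{7139}{51}$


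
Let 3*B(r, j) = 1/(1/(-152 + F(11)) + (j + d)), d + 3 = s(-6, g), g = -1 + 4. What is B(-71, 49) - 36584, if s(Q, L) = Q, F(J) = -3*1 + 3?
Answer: -667182256/18237 ≈ -36584.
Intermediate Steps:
F(J) = 0 (F(J) = -3 + 3 = 0)
g = 3
d = -9 (d = -3 - 6 = -9)
B(r, j) = 1/(3*(-1369/152 + j)) (B(r, j) = 1/(3*(1/(-152 + 0) + (j - 9))) = 1/(3*(1/(-152) + (-9 + j))) = 1/(3*(-1/152 + (-9 + j))) = 1/(3*(-1369/152 + j)))
B(-71, 49) - 36584 = 152/(3*(-1369 + 152*49)) - 36584 = 152/(3*(-1369 + 7448)) - 36584 = (152/3)/6079 - 36584 = (152/3)*(1/6079) - 36584 = 152/18237 - 36584 = -667182256/18237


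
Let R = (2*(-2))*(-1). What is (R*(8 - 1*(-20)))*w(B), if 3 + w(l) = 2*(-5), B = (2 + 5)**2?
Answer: -1456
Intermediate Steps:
B = 49 (B = 7**2 = 49)
R = 4 (R = -4*(-1) = 4)
w(l) = -13 (w(l) = -3 + 2*(-5) = -3 - 10 = -13)
(R*(8 - 1*(-20)))*w(B) = (4*(8 - 1*(-20)))*(-13) = (4*(8 + 20))*(-13) = (4*28)*(-13) = 112*(-13) = -1456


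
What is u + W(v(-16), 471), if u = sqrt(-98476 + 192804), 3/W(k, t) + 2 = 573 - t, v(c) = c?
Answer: 3/100 + 2*sqrt(23582) ≈ 307.16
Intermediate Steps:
W(k, t) = 3/(571 - t) (W(k, t) = 3/(-2 + (573 - t)) = 3/(571 - t))
u = 2*sqrt(23582) (u = sqrt(94328) = 2*sqrt(23582) ≈ 307.13)
u + W(v(-16), 471) = 2*sqrt(23582) - 3/(-571 + 471) = 2*sqrt(23582) - 3/(-100) = 2*sqrt(23582) - 3*(-1/100) = 2*sqrt(23582) + 3/100 = 3/100 + 2*sqrt(23582)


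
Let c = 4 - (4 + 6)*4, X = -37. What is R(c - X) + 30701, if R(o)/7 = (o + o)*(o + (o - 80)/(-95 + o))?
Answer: 1444158/47 ≈ 30727.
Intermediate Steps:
c = -36 (c = 4 - 10*4 = 4 - 1*40 = 4 - 40 = -36)
R(o) = 14*o*(o + (-80 + o)/(-95 + o)) (R(o) = 7*((o + o)*(o + (o - 80)/(-95 + o))) = 7*((2*o)*(o + (-80 + o)/(-95 + o))) = 7*(2*o*(o + (-80 + o)/(-95 + o))) = 14*o*(o + (-80 + o)/(-95 + o)))
R(c - X) + 30701 = 14*(-36 - 1*(-37))*(-80 + (-36 - 1*(-37))**2 - 94*(-36 - 1*(-37)))/(-95 + (-36 - 1*(-37))) + 30701 = 14*(-36 + 37)*(-80 + (-36 + 37)**2 - 94*(-36 + 37))/(-95 + (-36 + 37)) + 30701 = 14*1*(-80 + 1**2 - 94*1)/(-95 + 1) + 30701 = 14*1*(-80 + 1 - 94)/(-94) + 30701 = 14*1*(-1/94)*(-173) + 30701 = 1211/47 + 30701 = 1444158/47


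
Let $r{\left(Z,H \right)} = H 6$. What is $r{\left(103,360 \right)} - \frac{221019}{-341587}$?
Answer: $\frac{738048939}{341587} \approx 2160.6$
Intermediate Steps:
$r{\left(Z,H \right)} = 6 H$
$r{\left(103,360 \right)} - \frac{221019}{-341587} = 6 \cdot 360 - \frac{221019}{-341587} = 2160 - - \frac{221019}{341587} = 2160 + \frac{221019}{341587} = \frac{738048939}{341587}$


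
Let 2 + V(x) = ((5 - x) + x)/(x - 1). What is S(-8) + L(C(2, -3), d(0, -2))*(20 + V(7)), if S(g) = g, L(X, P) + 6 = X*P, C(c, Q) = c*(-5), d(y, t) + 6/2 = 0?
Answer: 444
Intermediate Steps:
V(x) = -2 + 5/(-1 + x) (V(x) = -2 + ((5 - x) + x)/(x - 1) = -2 + 5/(-1 + x))
d(y, t) = -3 (d(y, t) = -3 + 0 = -3)
C(c, Q) = -5*c
L(X, P) = -6 + P*X (L(X, P) = -6 + X*P = -6 + P*X)
S(-8) + L(C(2, -3), d(0, -2))*(20 + V(7)) = -8 + (-6 - (-15)*2)*(20 + (7 - 2*7)/(-1 + 7)) = -8 + (-6 - 3*(-10))*(20 + (7 - 14)/6) = -8 + (-6 + 30)*(20 + (⅙)*(-7)) = -8 + 24*(20 - 7/6) = -8 + 24*(113/6) = -8 + 452 = 444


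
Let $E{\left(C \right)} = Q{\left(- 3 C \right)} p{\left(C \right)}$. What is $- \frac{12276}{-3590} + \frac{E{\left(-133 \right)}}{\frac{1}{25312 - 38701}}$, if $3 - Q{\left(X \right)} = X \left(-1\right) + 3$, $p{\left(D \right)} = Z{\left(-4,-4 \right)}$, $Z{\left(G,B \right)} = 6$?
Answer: $- \frac{57535606332}{1795} \approx -3.2053 \cdot 10^{7}$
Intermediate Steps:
$p{\left(D \right)} = 6$
$Q{\left(X \right)} = X$ ($Q{\left(X \right)} = 3 - \left(X \left(-1\right) + 3\right) = 3 - \left(- X + 3\right) = 3 - \left(3 - X\right) = 3 + \left(-3 + X\right) = X$)
$E{\left(C \right)} = - 18 C$ ($E{\left(C \right)} = - 3 C 6 = - 18 C$)
$- \frac{12276}{-3590} + \frac{E{\left(-133 \right)}}{\frac{1}{25312 - 38701}} = - \frac{12276}{-3590} + \frac{\left(-18\right) \left(-133\right)}{\frac{1}{25312 - 38701}} = \left(-12276\right) \left(- \frac{1}{3590}\right) + \frac{2394}{\frac{1}{-13389}} = \frac{6138}{1795} + \frac{2394}{- \frac{1}{13389}} = \frac{6138}{1795} + 2394 \left(-13389\right) = \frac{6138}{1795} - 32053266 = - \frac{57535606332}{1795}$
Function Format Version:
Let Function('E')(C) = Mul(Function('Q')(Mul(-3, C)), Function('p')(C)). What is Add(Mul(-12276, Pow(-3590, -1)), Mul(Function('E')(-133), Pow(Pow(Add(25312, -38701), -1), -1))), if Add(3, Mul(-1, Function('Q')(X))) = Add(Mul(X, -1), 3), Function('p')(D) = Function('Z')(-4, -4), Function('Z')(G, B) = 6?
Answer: Rational(-57535606332, 1795) ≈ -3.2053e+7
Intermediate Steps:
Function('p')(D) = 6
Function('Q')(X) = X (Function('Q')(X) = Add(3, Mul(-1, Add(Mul(X, -1), 3))) = Add(3, Mul(-1, Add(Mul(-1, X), 3))) = Add(3, Mul(-1, Add(3, Mul(-1, X)))) = Add(3, Add(-3, X)) = X)
Function('E')(C) = Mul(-18, C) (Function('E')(C) = Mul(Mul(-3, C), 6) = Mul(-18, C))
Add(Mul(-12276, Pow(-3590, -1)), Mul(Function('E')(-133), Pow(Pow(Add(25312, -38701), -1), -1))) = Add(Mul(-12276, Pow(-3590, -1)), Mul(Mul(-18, -133), Pow(Pow(Add(25312, -38701), -1), -1))) = Add(Mul(-12276, Rational(-1, 3590)), Mul(2394, Pow(Pow(-13389, -1), -1))) = Add(Rational(6138, 1795), Mul(2394, Pow(Rational(-1, 13389), -1))) = Add(Rational(6138, 1795), Mul(2394, -13389)) = Add(Rational(6138, 1795), -32053266) = Rational(-57535606332, 1795)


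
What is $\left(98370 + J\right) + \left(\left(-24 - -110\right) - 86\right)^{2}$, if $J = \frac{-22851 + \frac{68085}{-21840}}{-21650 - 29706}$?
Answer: $\frac{7355584707915}{74774336} \approx 98371.0$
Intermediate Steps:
$J = \frac{33275595}{74774336}$ ($J = \frac{-22851 + 68085 \left(- \frac{1}{21840}\right)}{-51356} = \left(-22851 - \frac{4539}{1456}\right) \left(- \frac{1}{51356}\right) = \left(- \frac{33275595}{1456}\right) \left(- \frac{1}{51356}\right) = \frac{33275595}{74774336} \approx 0.44501$)
$\left(98370 + J\right) + \left(\left(-24 - -110\right) - 86\right)^{2} = \left(98370 + \frac{33275595}{74774336}\right) + \left(\left(-24 - -110\right) - 86\right)^{2} = \frac{7355584707915}{74774336} + \left(\left(-24 + 110\right) - 86\right)^{2} = \frac{7355584707915}{74774336} + \left(86 - 86\right)^{2} = \frac{7355584707915}{74774336} + 0^{2} = \frac{7355584707915}{74774336} + 0 = \frac{7355584707915}{74774336}$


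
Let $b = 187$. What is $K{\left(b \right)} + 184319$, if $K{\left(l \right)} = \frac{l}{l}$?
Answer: $184320$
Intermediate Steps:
$K{\left(l \right)} = 1$
$K{\left(b \right)} + 184319 = 1 + 184319 = 184320$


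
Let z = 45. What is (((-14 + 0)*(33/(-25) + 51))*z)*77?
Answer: -12049884/5 ≈ -2.4100e+6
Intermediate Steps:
(((-14 + 0)*(33/(-25) + 51))*z)*77 = (((-14 + 0)*(33/(-25) + 51))*45)*77 = (-14*(33*(-1/25) + 51)*45)*77 = (-14*(-33/25 + 51)*45)*77 = (-14*1242/25*45)*77 = -17388/25*45*77 = -156492/5*77 = -12049884/5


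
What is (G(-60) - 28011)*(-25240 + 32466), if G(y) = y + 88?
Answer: -202205158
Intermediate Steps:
G(y) = 88 + y
(G(-60) - 28011)*(-25240 + 32466) = ((88 - 60) - 28011)*(-25240 + 32466) = (28 - 28011)*7226 = -27983*7226 = -202205158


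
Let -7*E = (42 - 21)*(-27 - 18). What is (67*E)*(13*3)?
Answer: 352755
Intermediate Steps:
E = 135 (E = -(42 - 21)*(-27 - 18)/7 = -3*(-45) = -⅐*(-945) = 135)
(67*E)*(13*3) = (67*135)*(13*3) = 9045*39 = 352755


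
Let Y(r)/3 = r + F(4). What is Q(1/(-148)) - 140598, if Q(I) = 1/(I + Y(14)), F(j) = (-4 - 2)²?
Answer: -3121134854/22199 ≈ -1.4060e+5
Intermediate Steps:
F(j) = 36 (F(j) = (-6)² = 36)
Y(r) = 108 + 3*r (Y(r) = 3*(r + 36) = 3*(36 + r) = 108 + 3*r)
Q(I) = 1/(150 + I) (Q(I) = 1/(I + (108 + 3*14)) = 1/(I + (108 + 42)) = 1/(I + 150) = 1/(150 + I))
Q(1/(-148)) - 140598 = 1/(150 + 1/(-148)) - 140598 = 1/(150 - 1/148) - 140598 = 1/(22199/148) - 140598 = 148/22199 - 140598 = -3121134854/22199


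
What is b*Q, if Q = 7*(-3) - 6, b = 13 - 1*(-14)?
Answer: -729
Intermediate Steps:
b = 27 (b = 13 + 14 = 27)
Q = -27 (Q = -21 - 6 = -27)
b*Q = 27*(-27) = -729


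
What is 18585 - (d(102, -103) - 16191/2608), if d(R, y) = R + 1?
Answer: 48217247/2608 ≈ 18488.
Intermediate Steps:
d(R, y) = 1 + R
18585 - (d(102, -103) - 16191/2608) = 18585 - ((1 + 102) - 16191/2608) = 18585 - (103 - 16191*1/2608) = 18585 - (103 - 16191/2608) = 18585 - 1*252433/2608 = 18585 - 252433/2608 = 48217247/2608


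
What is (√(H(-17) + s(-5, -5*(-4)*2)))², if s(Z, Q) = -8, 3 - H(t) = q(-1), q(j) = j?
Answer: -4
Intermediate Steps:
H(t) = 4 (H(t) = 3 - 1*(-1) = 3 + 1 = 4)
(√(H(-17) + s(-5, -5*(-4)*2)))² = (√(4 - 8))² = (√(-4))² = (2*I)² = -4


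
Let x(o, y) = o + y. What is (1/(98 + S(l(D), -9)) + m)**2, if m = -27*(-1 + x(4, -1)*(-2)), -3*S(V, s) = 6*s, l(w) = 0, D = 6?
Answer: 480705625/13456 ≈ 35724.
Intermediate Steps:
S(V, s) = -2*s
m = 189 (m = -27*(-1 + (4 - 1)*(-2)) = -27*(-1 + 3*(-2)) = -27*(-1 - 6) = -27*(-7) = 189)
(1/(98 + S(l(D), -9)) + m)**2 = (1/(98 - 2*(-9)) + 189)**2 = (1/(98 + 18) + 189)**2 = (1/116 + 189)**2 = (21925/116)**2 = 480705625/13456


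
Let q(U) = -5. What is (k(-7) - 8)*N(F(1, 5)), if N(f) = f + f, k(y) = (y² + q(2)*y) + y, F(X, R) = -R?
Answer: -690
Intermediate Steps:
k(y) = y² - 4*y (k(y) = (y² - 5*y) + y = y² - 4*y)
N(f) = 2*f
(k(-7) - 8)*N(F(1, 5)) = (-7*(-4 - 7) - 8)*(2*(-1*5)) = (-7*(-11) - 8)*(2*(-5)) = (77 - 8)*(-10) = 69*(-10) = -690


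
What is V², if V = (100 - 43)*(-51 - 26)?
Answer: 19263321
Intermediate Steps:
V = -4389 (V = 57*(-77) = -4389)
V² = (-4389)² = 19263321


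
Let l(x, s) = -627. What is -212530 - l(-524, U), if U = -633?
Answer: -211903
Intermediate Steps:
-212530 - l(-524, U) = -212530 - 1*(-627) = -212530 + 627 = -211903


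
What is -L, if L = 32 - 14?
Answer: -18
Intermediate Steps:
L = 18
-L = -1*18 = -18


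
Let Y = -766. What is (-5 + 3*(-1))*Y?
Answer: 6128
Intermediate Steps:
(-5 + 3*(-1))*Y = (-5 + 3*(-1))*(-766) = (-5 - 3)*(-766) = -8*(-766) = 6128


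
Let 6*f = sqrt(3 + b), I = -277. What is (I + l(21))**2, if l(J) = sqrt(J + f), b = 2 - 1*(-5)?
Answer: (1662 - sqrt(6)*sqrt(126 + sqrt(10)))**2/36 ≈ 74180.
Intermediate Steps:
b = 7 (b = 2 + 5 = 7)
f = sqrt(10)/6 (f = sqrt(3 + 7)/6 = sqrt(10)/6 ≈ 0.52705)
l(J) = sqrt(J + sqrt(10)/6)
(I + l(21))**2 = (-277 + sqrt(6*sqrt(10) + 36*21)/6)**2 = (-277 + sqrt(6*sqrt(10) + 756)/6)**2 = (-277 + sqrt(756 + 6*sqrt(10))/6)**2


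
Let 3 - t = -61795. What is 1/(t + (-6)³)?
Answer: 1/61582 ≈ 1.6239e-5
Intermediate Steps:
t = 61798 (t = 3 - 1*(-61795) = 3 + 61795 = 61798)
1/(t + (-6)³) = 1/(61798 + (-6)³) = 1/(61798 - 216) = 1/61582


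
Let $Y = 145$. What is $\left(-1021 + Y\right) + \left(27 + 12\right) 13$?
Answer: $-369$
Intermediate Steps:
$\left(-1021 + Y\right) + \left(27 + 12\right) 13 = \left(-1021 + 145\right) + \left(27 + 12\right) 13 = -876 + 39 \cdot 13 = -876 + 507 = -369$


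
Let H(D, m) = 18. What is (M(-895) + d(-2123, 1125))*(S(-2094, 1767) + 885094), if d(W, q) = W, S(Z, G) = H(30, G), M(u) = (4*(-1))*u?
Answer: 1289608184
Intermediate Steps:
M(u) = -4*u
S(Z, G) = 18
(M(-895) + d(-2123, 1125))*(S(-2094, 1767) + 885094) = (-4*(-895) - 2123)*(18 + 885094) = (3580 - 2123)*885112 = 1457*885112 = 1289608184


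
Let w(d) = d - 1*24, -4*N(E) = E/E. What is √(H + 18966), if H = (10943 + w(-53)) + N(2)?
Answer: √119327/2 ≈ 172.72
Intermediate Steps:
N(E) = -¼ (N(E) = -E/(4*E) = -¼*1 = -¼)
w(d) = -24 + d (w(d) = d - 24 = -24 + d)
H = 43463/4 (H = (10943 + (-24 - 53)) - ¼ = (10943 - 77) - ¼ = 10866 - ¼ = 43463/4 ≈ 10866.)
√(H + 18966) = √(43463/4 + 18966) = √(119327/4) = √119327/2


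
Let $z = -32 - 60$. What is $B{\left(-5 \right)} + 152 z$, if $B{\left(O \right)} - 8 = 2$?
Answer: $-13974$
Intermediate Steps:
$z = -92$ ($z = -32 - 60 = -92$)
$B{\left(O \right)} = 10$ ($B{\left(O \right)} = 8 + 2 = 10$)
$B{\left(-5 \right)} + 152 z = 10 + 152 \left(-92\right) = 10 - 13984 = -13974$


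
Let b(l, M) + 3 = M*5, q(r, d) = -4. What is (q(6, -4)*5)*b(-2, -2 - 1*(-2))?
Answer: 60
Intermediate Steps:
b(l, M) = -3 + 5*M (b(l, M) = -3 + M*5 = -3 + 5*M)
(q(6, -4)*5)*b(-2, -2 - 1*(-2)) = (-4*5)*(-3 + 5*(-2 - 1*(-2))) = -20*(-3 + 5*(-2 + 2)) = -20*(-3 + 5*0) = -20*(-3 + 0) = -20*(-3) = 60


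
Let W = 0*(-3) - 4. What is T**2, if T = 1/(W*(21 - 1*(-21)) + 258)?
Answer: 1/8100 ≈ 0.00012346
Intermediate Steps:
W = -4 (W = 0 - 4 = -4)
T = 1/90 (T = 1/(-4*(21 - 1*(-21)) + 258) = 1/(-4*(21 + 21) + 258) = 1/(-4*42 + 258) = 1/(-168 + 258) = 1/90 ≈ 0.011111)
T**2 = (1/90)**2 = 1/8100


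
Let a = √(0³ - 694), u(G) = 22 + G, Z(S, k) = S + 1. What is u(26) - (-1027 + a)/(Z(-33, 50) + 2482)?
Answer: 118627/2450 - I*√694/2450 ≈ 48.419 - 0.010753*I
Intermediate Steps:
Z(S, k) = 1 + S
a = I*√694 (a = √(0 - 694) = √(-694) = I*√694 ≈ 26.344*I)
u(26) - (-1027 + a)/(Z(-33, 50) + 2482) = (22 + 26) - (-1027 + I*√694)/((1 - 33) + 2482) = 48 - (-1027 + I*√694)/(-32 + 2482) = 48 - (-1027 + I*√694)/2450 = 48 - (-1027/2450 + I*√694/2450) = 48 + (1027/2450 - I*√694/2450) = 118627/2450 - I*√694/2450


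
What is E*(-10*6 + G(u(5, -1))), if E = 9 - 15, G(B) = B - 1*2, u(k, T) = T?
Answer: 378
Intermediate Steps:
G(B) = -2 + B (G(B) = B - 2 = -2 + B)
E = -6
E*(-10*6 + G(u(5, -1))) = -6*(-10*6 + (-2 - 1)) = -6*(-60 - 3) = -6*(-63) = 378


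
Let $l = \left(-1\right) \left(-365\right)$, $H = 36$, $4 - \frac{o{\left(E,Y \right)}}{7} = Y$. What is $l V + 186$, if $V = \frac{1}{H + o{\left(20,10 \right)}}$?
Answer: $\frac{751}{6} \approx 125.17$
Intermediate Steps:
$o{\left(E,Y \right)} = 28 - 7 Y$
$l = 365$
$V = - \frac{1}{6}$ ($V = \frac{1}{36 + \left(28 - 70\right)} = \frac{1}{36 - 42} = \frac{1}{-6} = - \frac{1}{6} \approx -0.16667$)
$l V + 186 = 365 \left(- \frac{1}{6}\right) + 186 = - \frac{365}{6} + 186 = \frac{751}{6}$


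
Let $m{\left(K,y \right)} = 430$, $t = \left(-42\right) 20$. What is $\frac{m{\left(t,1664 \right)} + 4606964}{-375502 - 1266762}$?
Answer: $- \frac{2303697}{821132} \approx -2.8055$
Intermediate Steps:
$t = -840$
$\frac{m{\left(t,1664 \right)} + 4606964}{-375502 - 1266762} = \frac{430 + 4606964}{-375502 - 1266762} = \frac{4607394}{-1642264} = 4607394 \left(- \frac{1}{1642264}\right) = - \frac{2303697}{821132}$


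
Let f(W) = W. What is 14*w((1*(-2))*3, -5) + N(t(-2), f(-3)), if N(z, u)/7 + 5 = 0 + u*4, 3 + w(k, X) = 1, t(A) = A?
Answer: -147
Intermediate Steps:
w(k, X) = -2 (w(k, X) = -3 + 1 = -2)
N(z, u) = -35 + 28*u (N(z, u) = -35 + 7*(0 + u*4) = -35 + 7*(0 + 4*u) = -35 + 7*(4*u) = -35 + 28*u)
14*w((1*(-2))*3, -5) + N(t(-2), f(-3)) = 14*(-2) + (-35 + 28*(-3)) = -28 + (-35 - 84) = -28 - 119 = -147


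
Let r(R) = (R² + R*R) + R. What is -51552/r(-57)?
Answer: -17184/2147 ≈ -8.0037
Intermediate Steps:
r(R) = R + 2*R² (r(R) = (R² + R²) + R = 2*R² + R = R + 2*R²)
-51552/r(-57) = -51552*(-1/(57*(1 + 2*(-57)))) = -51552*(-1/(57*(1 - 114))) = -51552/((-57*(-113))) = -51552/6441 = -51552*1/6441 = -17184/2147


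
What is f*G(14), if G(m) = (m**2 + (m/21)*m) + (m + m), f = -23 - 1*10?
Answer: -7700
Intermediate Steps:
f = -33 (f = -23 - 10 = -33)
G(m) = 2*m + 22*m**2/21 (G(m) = (m**2 + (m*(1/21))*m) + 2*m = (m**2 + (m/21)*m) + 2*m = (m**2 + m**2/21) + 2*m = 22*m**2/21 + 2*m = 2*m + 22*m**2/21)
f*G(14) = -22*14*(21 + 11*14)/7 = -22*14*(21 + 154)/7 = -22*14*175/7 = -33*700/3 = -7700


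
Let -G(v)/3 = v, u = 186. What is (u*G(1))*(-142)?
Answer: 79236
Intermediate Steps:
G(v) = -3*v
(u*G(1))*(-142) = (186*(-3*1))*(-142) = (186*(-3))*(-142) = -558*(-142) = 79236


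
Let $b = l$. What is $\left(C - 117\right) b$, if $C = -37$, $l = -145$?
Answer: $22330$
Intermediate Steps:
$b = -145$
$\left(C - 117\right) b = \left(-37 - 117\right) \left(-145\right) = \left(-154\right) \left(-145\right) = 22330$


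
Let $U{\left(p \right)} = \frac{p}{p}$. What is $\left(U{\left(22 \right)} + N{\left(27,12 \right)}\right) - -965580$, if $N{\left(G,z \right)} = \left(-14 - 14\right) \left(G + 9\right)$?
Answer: $964573$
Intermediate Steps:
$U{\left(p \right)} = 1$
$N{\left(G,z \right)} = -252 - 28 G$ ($N{\left(G,z \right)} = - 28 \left(9 + G\right) = -252 - 28 G$)
$\left(U{\left(22 \right)} + N{\left(27,12 \right)}\right) - -965580 = \left(1 - 1008\right) - -965580 = \left(1 - 1008\right) + 965580 = -1007 + 965580 = 964573$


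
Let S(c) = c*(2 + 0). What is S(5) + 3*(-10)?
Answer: -20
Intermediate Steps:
S(c) = 2*c (S(c) = c*2 = 2*c)
S(5) + 3*(-10) = 2*5 + 3*(-10) = 10 - 30 = -20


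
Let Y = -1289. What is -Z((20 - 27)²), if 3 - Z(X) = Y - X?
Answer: -1341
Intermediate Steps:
Z(X) = 1292 + X (Z(X) = 3 - (-1289 - X) = 3 + (1289 + X) = 1292 + X)
-Z((20 - 27)²) = -(1292 + (20 - 27)²) = -(1292 + (-7)²) = -(1292 + 49) = -1*1341 = -1341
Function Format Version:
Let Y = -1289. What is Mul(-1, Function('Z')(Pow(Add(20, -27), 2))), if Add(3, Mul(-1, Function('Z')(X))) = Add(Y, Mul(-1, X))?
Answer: -1341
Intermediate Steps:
Function('Z')(X) = Add(1292, X) (Function('Z')(X) = Add(3, Mul(-1, Add(-1289, Mul(-1, X)))) = Add(3, Add(1289, X)) = Add(1292, X))
Mul(-1, Function('Z')(Pow(Add(20, -27), 2))) = Mul(-1, Add(1292, Pow(Add(20, -27), 2))) = Mul(-1, Add(1292, Pow(-7, 2))) = Mul(-1, Add(1292, 49)) = Mul(-1, 1341) = -1341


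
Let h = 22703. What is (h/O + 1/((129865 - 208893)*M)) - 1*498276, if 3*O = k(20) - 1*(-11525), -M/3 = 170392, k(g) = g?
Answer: -232386134063928437063/466385869433760 ≈ -4.9827e+5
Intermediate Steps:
M = -511176 (M = -3*170392 = -511176)
O = 11545/3 (O = (20 - 1*(-11525))/3 = (20 + 11525)/3 = (⅓)*11545 = 11545/3 ≈ 3848.3)
(h/O + 1/((129865 - 208893)*M)) - 1*498276 = (22703/(11545/3) + 1/((129865 - 208893)*(-511176))) - 1*498276 = (22703*(3/11545) - 1/511176/(-79028)) - 498276 = (68109/11545 - 1/79028*(-1/511176)) - 498276 = (68109/11545 + 1/40397216928) - 498276 = 2751414047760697/466385869433760 - 498276 = -232386134063928437063/466385869433760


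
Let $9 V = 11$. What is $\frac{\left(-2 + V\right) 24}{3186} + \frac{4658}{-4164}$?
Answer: $- \frac{3729529}{3316626} \approx -1.1245$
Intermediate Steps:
$V = \frac{11}{9}$ ($V = \frac{1}{9} \cdot 11 = \frac{11}{9} \approx 1.2222$)
$\frac{\left(-2 + V\right) 24}{3186} + \frac{4658}{-4164} = \frac{\left(-2 + \frac{11}{9}\right) 24}{3186} + \frac{4658}{-4164} = \left(- \frac{7}{9}\right) 24 \cdot \frac{1}{3186} + 4658 \left(- \frac{1}{4164}\right) = \left(- \frac{56}{3}\right) \frac{1}{3186} - \frac{2329}{2082} = - \frac{28}{4779} - \frac{2329}{2082} = - \frac{3729529}{3316626}$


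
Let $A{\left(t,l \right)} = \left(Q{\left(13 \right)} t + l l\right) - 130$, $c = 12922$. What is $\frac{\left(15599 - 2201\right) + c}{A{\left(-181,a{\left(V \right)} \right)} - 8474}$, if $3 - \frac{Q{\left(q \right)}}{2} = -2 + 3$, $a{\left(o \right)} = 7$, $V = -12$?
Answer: $- \frac{26320}{9279} \approx -2.8365$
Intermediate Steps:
$Q{\left(q \right)} = 4$ ($Q{\left(q \right)} = 6 - 2 \left(-2 + 3\right) = 6 - 2 = 4$)
$A{\left(t,l \right)} = -130 + l^{2} + 4 t$ ($A{\left(t,l \right)} = \left(4 t + l l\right) - 130 = \left(4 t + l^{2}\right) - 130 = \left(l^{2} + 4 t\right) - 130 = -130 + l^{2} + 4 t$)
$\frac{\left(15599 - 2201\right) + c}{A{\left(-181,a{\left(V \right)} \right)} - 8474} = \frac{\left(15599 - 2201\right) + 12922}{\left(-130 + 7^{2} + 4 \left(-181\right)\right) - 8474} = \frac{\left(15599 - 2201\right) + 12922}{\left(-130 + 49 - 724\right) - 8474} = \frac{13398 + 12922}{-805 - 8474} = \frac{26320}{-9279} = 26320 \left(- \frac{1}{9279}\right) = - \frac{26320}{9279}$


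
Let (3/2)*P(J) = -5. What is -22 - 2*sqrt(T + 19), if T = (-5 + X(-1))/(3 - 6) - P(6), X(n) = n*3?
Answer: -32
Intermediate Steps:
X(n) = 3*n
P(J) = -10/3 (P(J) = (2/3)*(-5) = -10/3)
T = 6 (T = (-5 + 3*(-1))/(3 - 6) - 1*(-10/3) = (-5 - 3)/(-3) + 10/3 = -8*(-1/3) + 10/3 = 8/3 + 10/3 = 6)
-22 - 2*sqrt(T + 19) = -22 - 2*sqrt(6 + 19) = -22 - 2*sqrt(25) = -22 - 2*5 = -22 - 10 = -32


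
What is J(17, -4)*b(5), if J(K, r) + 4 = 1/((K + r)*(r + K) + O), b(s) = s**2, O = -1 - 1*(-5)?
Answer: -17275/173 ≈ -99.855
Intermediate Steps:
O = 4 (O = -1 + 5 = 4)
J(K, r) = -4 + 1/(4 + (K + r)**2) (J(K, r) = -4 + 1/((K + r)*(r + K) + 4) = -4 + 1/((K + r)*(K + r) + 4) = -4 + 1/((K + r)**2 + 4) = -4 + 1/(4 + (K + r)**2))
J(17, -4)*b(5) = ((-15 - 4*(17 - 4)**2)/(4 + (17 - 4)**2))*5**2 = ((-15 - 4*13**2)/(4 + 13**2))*25 = ((-15 - 4*169)/(4 + 169))*25 = ((-15 - 676)/173)*25 = ((1/173)*(-691))*25 = -691/173*25 = -17275/173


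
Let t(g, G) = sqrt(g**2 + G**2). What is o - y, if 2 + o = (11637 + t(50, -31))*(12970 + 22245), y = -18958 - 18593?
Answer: 409834504 + 35215*sqrt(3461) ≈ 4.1191e+8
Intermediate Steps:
t(g, G) = sqrt(G**2 + g**2)
y = -37551
o = 409796953 + 35215*sqrt(3461) (o = -2 + (11637 + sqrt((-31)**2 + 50**2))*(12970 + 22245) = -2 + (11637 + sqrt(961 + 2500))*35215 = -2 + (11637 + sqrt(3461))*35215 = -2 + (409796955 + 35215*sqrt(3461)) = 409796953 + 35215*sqrt(3461) ≈ 4.1187e+8)
o - y = (409796953 + 35215*sqrt(3461)) - 1*(-37551) = (409796953 + 35215*sqrt(3461)) + 37551 = 409834504 + 35215*sqrt(3461)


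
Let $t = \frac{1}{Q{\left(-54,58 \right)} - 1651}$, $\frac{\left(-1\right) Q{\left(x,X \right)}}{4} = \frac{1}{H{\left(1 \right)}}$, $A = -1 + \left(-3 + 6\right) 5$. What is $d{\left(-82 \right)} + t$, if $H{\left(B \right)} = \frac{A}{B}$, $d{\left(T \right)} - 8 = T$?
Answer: $- \frac{855373}{11559} \approx -74.001$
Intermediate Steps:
$d{\left(T \right)} = 8 + T$
$A = 14$ ($A = -1 + 3 \cdot 5 = -1 + 15 = 14$)
$H{\left(B \right)} = \frac{14}{B}$
$Q{\left(x,X \right)} = - \frac{2}{7}$ ($Q{\left(x,X \right)} = - \frac{4}{14 \cdot 1^{-1}} = - \frac{4}{14 \cdot 1} = - \frac{4}{14} = \left(-4\right) \frac{1}{14} = - \frac{2}{7}$)
$t = - \frac{7}{11559}$ ($t = \frac{1}{- \frac{2}{7} - 1651} = \frac{1}{- \frac{11559}{7}} = - \frac{7}{11559} \approx -0.00060559$)
$d{\left(-82 \right)} + t = \left(8 - 82\right) - \frac{7}{11559} = -74 - \frac{7}{11559} = - \frac{855373}{11559}$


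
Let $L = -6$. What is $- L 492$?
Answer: $2952$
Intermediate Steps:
$- L 492 = \left(-1\right) \left(-6\right) 492 = 6 \cdot 492 = 2952$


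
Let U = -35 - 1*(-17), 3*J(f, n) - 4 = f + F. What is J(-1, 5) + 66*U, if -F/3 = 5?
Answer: -1192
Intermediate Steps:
F = -15 (F = -3*5 = -15)
J(f, n) = -11/3 + f/3 (J(f, n) = 4/3 + (f - 15)/3 = 4/3 + (-15 + f)/3 = 4/3 + (-5 + f/3) = -11/3 + f/3)
U = -18 (U = -35 + 17 = -18)
J(-1, 5) + 66*U = (-11/3 + (⅓)*(-1)) + 66*(-18) = (-11/3 - ⅓) - 1188 = -4 - 1188 = -1192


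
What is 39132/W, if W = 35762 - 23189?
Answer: 4348/1397 ≈ 3.1124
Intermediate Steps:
W = 12573
39132/W = 39132/12573 = 39132*(1/12573) = 4348/1397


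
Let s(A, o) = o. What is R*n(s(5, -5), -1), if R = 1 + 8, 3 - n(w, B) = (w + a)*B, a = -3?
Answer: -45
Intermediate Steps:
n(w, B) = 3 - B*(-3 + w) (n(w, B) = 3 - (w - 3)*B = 3 - (-3 + w)*B = 3 - B*(-3 + w))
R = 9
R*n(s(5, -5), -1) = 9*(3 + 3*(-1) - 1*(-1)*(-5)) = 9*(3 - 3 - 5) = 9*(-5) = -45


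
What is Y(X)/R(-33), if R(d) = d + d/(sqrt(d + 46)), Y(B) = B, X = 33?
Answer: -13/12 + sqrt(13)/12 ≈ -0.78287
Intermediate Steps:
R(d) = d + d/sqrt(46 + d) (R(d) = d + d/(sqrt(46 + d)) = d + d/sqrt(46 + d))
Y(X)/R(-33) = 33/(-33 - 33/sqrt(46 - 33)) = 33/(-33 - 33*sqrt(13)/13)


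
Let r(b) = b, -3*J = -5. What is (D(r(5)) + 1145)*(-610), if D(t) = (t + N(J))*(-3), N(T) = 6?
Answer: -678320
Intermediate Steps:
J = 5/3 (J = -⅓*(-5) = 5/3 ≈ 1.6667)
D(t) = -18 - 3*t (D(t) = (t + 6)*(-3) = (6 + t)*(-3) = -18 - 3*t)
(D(r(5)) + 1145)*(-610) = ((-18 - 3*5) + 1145)*(-610) = ((-18 - 15) + 1145)*(-610) = (-33 + 1145)*(-610) = 1112*(-610) = -678320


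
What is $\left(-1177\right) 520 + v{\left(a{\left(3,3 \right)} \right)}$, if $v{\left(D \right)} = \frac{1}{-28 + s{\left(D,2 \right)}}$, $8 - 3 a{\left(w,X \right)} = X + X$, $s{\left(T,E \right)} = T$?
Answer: $- \frac{50187283}{82} \approx -6.1204 \cdot 10^{5}$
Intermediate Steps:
$a{\left(w,X \right)} = \frac{8}{3} - \frac{2 X}{3}$ ($a{\left(w,X \right)} = \frac{8}{3} - \frac{X + X}{3} = \frac{8}{3} - \frac{2 X}{3}$)
$v{\left(D \right)} = \frac{1}{-28 + D}$
$\left(-1177\right) 520 + v{\left(a{\left(3,3 \right)} \right)} = \left(-1177\right) 520 + \frac{1}{-28 + \left(\frac{8}{3} - 2\right)} = -612040 + \frac{1}{-28 + \left(\frac{8}{3} - 2\right)} = -612040 + \frac{1}{-28 + \frac{2}{3}} = -612040 + \frac{1}{- \frac{82}{3}} = -612040 - \frac{3}{82} = - \frac{50187283}{82}$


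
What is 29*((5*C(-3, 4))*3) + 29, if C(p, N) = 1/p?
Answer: -116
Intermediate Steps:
29*((5*C(-3, 4))*3) + 29 = 29*((5/(-3))*3) + 29 = 29*((5*(-⅓))*3) + 29 = 29*(-5/3*3) + 29 = 29*(-5) + 29 = -145 + 29 = -116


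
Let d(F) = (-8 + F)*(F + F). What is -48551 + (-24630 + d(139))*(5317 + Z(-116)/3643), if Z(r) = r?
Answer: 228153329127/3643 ≈ 6.2628e+7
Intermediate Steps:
d(F) = 2*F*(-8 + F) (d(F) = (-8 + F)*(2*F) = 2*F*(-8 + F))
-48551 + (-24630 + d(139))*(5317 + Z(-116)/3643) = -48551 + (-24630 + 2*139*(-8 + 139))*(5317 - 116/3643) = -48551 + (-24630 + 2*139*131)*(5317 - 116*1/3643) = -48551 + (-24630 + 36418)*(5317 - 116/3643) = -48551 + 11788*(19369715/3643) = -48551 + 228330200420/3643 = 228153329127/3643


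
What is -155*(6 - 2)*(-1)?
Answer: 620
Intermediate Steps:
-155*(6 - 2)*(-1) = -620*(-1) = -155*(-4) = 620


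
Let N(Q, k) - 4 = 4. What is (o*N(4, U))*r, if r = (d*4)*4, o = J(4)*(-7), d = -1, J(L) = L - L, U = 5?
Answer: 0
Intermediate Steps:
J(L) = 0
N(Q, k) = 8 (N(Q, k) = 4 + 4 = 8)
o = 0 (o = 0*(-7) = 0)
r = -16 (r = -1*4*4 = -4*4 = -16)
(o*N(4, U))*r = (0*8)*(-16) = 0*(-16) = 0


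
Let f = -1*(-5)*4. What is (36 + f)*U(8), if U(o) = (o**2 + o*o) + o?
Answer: 7616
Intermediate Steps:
f = 20 (f = 5*4 = 20)
U(o) = o + 2*o**2 (U(o) = (o**2 + o**2) + o = 2*o**2 + o = o + 2*o**2)
(36 + f)*U(8) = (36 + 20)*(8*(1 + 2*8)) = 56*(8*(1 + 16)) = 56*(8*17) = 56*136 = 7616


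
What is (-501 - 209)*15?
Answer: -10650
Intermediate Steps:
(-501 - 209)*15 = -710*15 = -10650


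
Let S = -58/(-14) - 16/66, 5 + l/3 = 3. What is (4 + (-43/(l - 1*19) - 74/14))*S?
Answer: 68476/40425 ≈ 1.6939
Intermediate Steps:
l = -6 (l = -15 + 3*3 = -15 + 9 = -6)
S = 901/231 (S = -58*(-1/14) - 16*1/66 = 29/7 - 8/33 = 901/231 ≈ 3.9004)
(4 + (-43/(l - 1*19) - 74/14))*S = (4 + (-43/(-6 - 1*19) - 74/14))*(901/231) = (4 + (-43/(-6 - 19) - 74*1/14))*(901/231) = (4 + (-43/(-25) - 37/7))*(901/231) = (4 + (-43*(-1/25) - 37/7))*(901/231) = (4 + (43/25 - 37/7))*(901/231) = (4 - 624/175)*(901/231) = (76/175)*(901/231) = 68476/40425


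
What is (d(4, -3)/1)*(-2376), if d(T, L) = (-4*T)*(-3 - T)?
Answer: -266112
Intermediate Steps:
d(T, L) = -4*T*(-3 - T)
(d(4, -3)/1)*(-2376) = ((4*4*(3 + 4))/1)*(-2376) = ((4*4*7)*1)*(-2376) = (112*1)*(-2376) = 112*(-2376) = -266112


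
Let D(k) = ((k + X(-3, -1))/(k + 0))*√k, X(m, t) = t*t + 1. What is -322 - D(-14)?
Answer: -322 - 6*I*√14/7 ≈ -322.0 - 3.2071*I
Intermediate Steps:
X(m, t) = 1 + t² (X(m, t) = t² + 1 = 1 + t²)
D(k) = (2 + k)/√k (D(k) = ((k + (1 + (-1)²))/(k + 0))*√k = ((k + (1 + 1))/k)*√k = ((k + 2)/k)*√k = ((2 + k)/k)*√k = (2 + k)/√k)
-322 - D(-14) = -322 - (2 - 14)/√(-14) = -322 - (-I*√14/14)*(-12) = -322 - 6*I*√14/7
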